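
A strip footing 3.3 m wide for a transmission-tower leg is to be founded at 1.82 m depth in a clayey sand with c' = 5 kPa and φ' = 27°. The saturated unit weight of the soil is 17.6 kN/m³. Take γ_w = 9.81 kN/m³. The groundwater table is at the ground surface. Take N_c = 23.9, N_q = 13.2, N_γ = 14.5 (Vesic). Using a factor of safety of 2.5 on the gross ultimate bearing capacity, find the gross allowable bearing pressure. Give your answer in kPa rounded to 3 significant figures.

q_all ≈ 197 kPa

Water table at ground surface, so effective unit weight γ' = 17.6 − 9.81 = 7.79 kN/m³ is used throughout; overburden q = 7.79 × 1.82 = 14.178 kPa; the same γ' applies in the ½γBN_γ term.
Cohesion term c·N_c = 5 × 23.9 = 119.5 kPa; surcharge term q·N_q = 14.178 × 13.2 = 187.15 kPa; self-weight term 0.5·γ·B·N_γ = 0.5 × 7.79 × 3.3 × 14.5 = 186.38 kPa.
q_ult = 119.5 + 187.15 + 186.38 = 493.02 kPa.
q_all = 493.02 / 2.5 = 197.21 kPa.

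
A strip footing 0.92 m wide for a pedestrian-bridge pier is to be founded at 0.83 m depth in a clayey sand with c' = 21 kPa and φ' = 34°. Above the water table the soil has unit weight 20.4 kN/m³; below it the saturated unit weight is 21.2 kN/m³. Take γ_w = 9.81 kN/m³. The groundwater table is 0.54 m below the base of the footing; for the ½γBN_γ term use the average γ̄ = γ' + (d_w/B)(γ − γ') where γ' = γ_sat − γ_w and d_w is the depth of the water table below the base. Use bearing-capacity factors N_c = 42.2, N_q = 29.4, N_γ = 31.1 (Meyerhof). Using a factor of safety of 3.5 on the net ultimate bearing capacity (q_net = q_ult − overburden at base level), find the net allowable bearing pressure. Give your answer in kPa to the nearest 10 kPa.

Overburden at base level: q = 20.4 × 0.83 = 16.932 kPa.
The water table is 0.54 m below the base (< B = 0.92 m), so the ½γBN_γ term uses γ̄ = γ' + (d_w/B)(γ − γ') = 11.39 + (0.54/0.92)(20.4 − 11.39) = 16.678 kN/m³.
Cohesion term c·N_c = 21 × 42.2 = 886.2 kPa; surcharge term q·N_q = 16.932 × 29.4 = 497.8 kPa; self-weight term 0.5·γ·B·N_γ = 0.5 × 16.678 × 0.92 × 31.1 = 238.6 kPa.
q_ult = 886.2 + 497.8 + 238.6 = 1622.6 kPa.
q_net = 1622.6 − 16.932 = 1605.7 kPa.
q_all(net) = 1605.7 / 3.5 = 458.76 kPa.

q_all(net) ≈ 460 kPa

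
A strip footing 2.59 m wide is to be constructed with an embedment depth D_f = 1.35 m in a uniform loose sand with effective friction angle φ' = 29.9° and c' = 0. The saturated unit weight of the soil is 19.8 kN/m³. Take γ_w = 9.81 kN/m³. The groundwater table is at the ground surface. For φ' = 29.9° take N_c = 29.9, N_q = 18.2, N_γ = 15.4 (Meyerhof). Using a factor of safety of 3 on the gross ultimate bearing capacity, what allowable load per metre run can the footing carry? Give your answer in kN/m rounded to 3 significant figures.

≈ 384 kN/m

γ' = 19.8 − 9.81 = 9.99 kN/m³ (submerged throughout). q = 9.99 × 1.35 = 13.487 kPa; the same γ' applies in the ½γBN_γ term.
q·N_q = 13.487 × 18.2 = 245.45 kPa
0.5·γ·B·N_γ = 0.5 × 9.99 × 2.59 × 15.4 = 199.23 kPa
q_ult = 245.45 + 199.23 = 444.68 kPa.
Gross allowable pressure q_all = 444.68 / 3 = 148.23 kPa.
Allowable wall load = q_all × B = 148.23 × 2.59 = 383.91 kN per metre run.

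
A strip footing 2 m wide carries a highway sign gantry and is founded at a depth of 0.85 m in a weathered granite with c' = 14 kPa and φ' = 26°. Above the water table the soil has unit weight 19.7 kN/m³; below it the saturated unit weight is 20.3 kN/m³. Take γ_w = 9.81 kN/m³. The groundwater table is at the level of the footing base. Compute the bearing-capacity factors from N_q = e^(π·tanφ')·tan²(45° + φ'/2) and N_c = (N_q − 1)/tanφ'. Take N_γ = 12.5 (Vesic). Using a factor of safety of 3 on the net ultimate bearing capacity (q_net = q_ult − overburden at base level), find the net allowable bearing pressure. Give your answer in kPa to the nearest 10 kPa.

N_q = e^(π·tan26°)·tan²(58°) = 11.85; N_c = (N_q − 1)/tanφ' = 22.25.
Effective surcharge at the founding depth q = γ·D_f = 19.7 × 0.85 = 16.745 kPa.
The water table coincides with the base, so in the self-weight term γ → γ' = 10.49 kN/m³.
q_ult = c·N_c + q·N_q + 0.5·γ·B·N_γ
     = 14 × 22.254 + 16.745 × 11.854 + 0.5 × 10.49 × 2 × 12.5
     = 311.56 + 198.5 + 131.12 = 641.19 kPa.
q_net = 641.19 − 16.745 = 624.44 kPa.
q_all(net) = 624.44 / 3 = 208.15 kPa.

q_all(net) ≈ 210 kPa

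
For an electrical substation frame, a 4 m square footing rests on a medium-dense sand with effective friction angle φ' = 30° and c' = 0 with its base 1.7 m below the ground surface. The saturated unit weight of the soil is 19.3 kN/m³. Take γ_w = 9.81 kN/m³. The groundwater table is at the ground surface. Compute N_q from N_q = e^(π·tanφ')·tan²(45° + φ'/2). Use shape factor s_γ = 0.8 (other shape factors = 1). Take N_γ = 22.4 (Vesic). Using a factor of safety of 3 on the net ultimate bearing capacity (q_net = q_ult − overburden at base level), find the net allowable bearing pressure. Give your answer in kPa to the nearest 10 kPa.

N_q = e^(π·tan30°)·tan²(60°) = 18.4.
With the water table at the surface the whole profile is submerged: γ' = 19.3 − 9.81 = 9.49 kN/m³, so q = γ'·D_f = 16.133 kPa; the same γ' applies in the ½γBN_γ term.
q_ult = q·N_q + 0.5·γ·B·N_γ·s_γ
     = 16.133 × 18.401 + 0.5 × 9.49 × 4 × 22.4 × 0.8
     = 296.87 + 340.12 = 636.99 kPa.
q_net = 636.99 − 16.133 = 620.85 kPa.
q_all(net) = 620.85 / 3 = 206.95 kPa.

q_all(net) ≈ 210 kPa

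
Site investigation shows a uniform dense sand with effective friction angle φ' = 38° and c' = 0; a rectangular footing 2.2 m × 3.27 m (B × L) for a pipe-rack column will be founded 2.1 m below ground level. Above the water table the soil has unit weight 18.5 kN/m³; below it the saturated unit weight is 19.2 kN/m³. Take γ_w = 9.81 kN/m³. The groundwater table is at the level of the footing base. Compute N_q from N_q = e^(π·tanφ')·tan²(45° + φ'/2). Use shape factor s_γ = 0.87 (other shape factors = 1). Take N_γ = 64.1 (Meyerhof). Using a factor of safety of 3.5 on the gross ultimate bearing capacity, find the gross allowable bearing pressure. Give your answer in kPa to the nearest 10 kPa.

q_all ≈ 710 kPa

N_q = e^(π·tan38°)·tan²(64°) = 48.93.
q = γ·D_f = 18.5 × 2.1 = 38.85 kPa.
For the ½γBN_γ term take γ' = 19.2 − 9.81 = 9.39 kN/m³ (soil below base is submerged).
q·N_q = 38.85 × 48.933 = 1901.1 kPa
0.5·γ·B·N_γ·s_γ = 0.5 × 9.39 × 2.2 × 64.1 × 0.87 = 576.02 kPa
q_ult = 1901.1 + 576.02 = 2477.1 kPa.
q_all = 2477.1 / 3.5 = 707.74 kPa.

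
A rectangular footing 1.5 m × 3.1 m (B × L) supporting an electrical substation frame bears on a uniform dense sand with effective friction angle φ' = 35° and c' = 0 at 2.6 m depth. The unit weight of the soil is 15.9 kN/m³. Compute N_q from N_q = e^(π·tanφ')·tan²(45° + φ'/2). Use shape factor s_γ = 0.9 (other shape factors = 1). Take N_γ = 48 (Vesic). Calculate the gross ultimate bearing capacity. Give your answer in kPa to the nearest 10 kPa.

q_ult ≈ 1890 kPa

tan35° = 0.7002, so N_q = e^(π×0.7002)·tan²(62.5°) = 9.023 × 3.69 = 33.3.
Overburden at base level: q = 15.9 × 2.6 = 41.34 kPa.
Surcharge term q·N_q = 41.34 × 33.296 = 1376.5 kPa; self-weight term 0.5·γ·B·N_γ·s_γ = 0.5 × 15.9 × 1.5 × 48 × 0.9 = 515.16 kPa.
q_ult = 1376.5 + 515.16 = 1891.6 kPa.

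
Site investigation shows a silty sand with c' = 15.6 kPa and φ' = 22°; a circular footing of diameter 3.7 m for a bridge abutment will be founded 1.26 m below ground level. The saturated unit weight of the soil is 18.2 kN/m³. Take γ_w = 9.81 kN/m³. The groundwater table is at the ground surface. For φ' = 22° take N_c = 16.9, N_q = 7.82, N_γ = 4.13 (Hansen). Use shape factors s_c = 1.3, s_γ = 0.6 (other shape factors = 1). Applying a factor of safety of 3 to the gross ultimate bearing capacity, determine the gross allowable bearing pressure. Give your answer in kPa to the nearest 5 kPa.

q_all ≈ 155 kPa

Water table at ground surface, so effective unit weight γ' = 18.2 − 9.81 = 8.39 kN/m³ is used throughout; overburden q = 8.39 × 1.26 = 10.571 kPa; the same γ' applies in the ½γBN_γ term.
Cohesion term c·N_c·s_c = 15.6 × 16.9 × 1.3 = 342.73 kPa; surcharge term q·N_q = 10.571 × 7.82 = 82.668 kPa; self-weight term 0.5·γ·B·N_γ·s_γ = 0.5 × 8.39 × 3.7 × 4.13 × 0.6 = 38.462 kPa.
q_ult = 342.73 + 82.668 + 38.462 = 463.86 kPa.
q_all = q_ult / FS = 463.86 / 3 = 154.62 kPa.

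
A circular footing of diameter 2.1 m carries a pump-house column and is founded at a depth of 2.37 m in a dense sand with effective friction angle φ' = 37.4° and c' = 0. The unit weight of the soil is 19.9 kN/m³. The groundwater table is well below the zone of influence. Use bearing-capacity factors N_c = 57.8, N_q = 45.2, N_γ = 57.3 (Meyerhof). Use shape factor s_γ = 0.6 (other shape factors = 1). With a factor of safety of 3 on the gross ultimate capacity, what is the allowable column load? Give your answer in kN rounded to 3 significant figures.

Overburden at base level: q = 19.9 × 2.37 = 47.163 kPa.
Surcharge term q·N_q = 47.163 × 45.2 = 2131.8 kPa; self-weight term 0.5·γ·B·N_γ·s_γ = 0.5 × 19.9 × 2.1 × 57.3 × 0.6 = 718.37 kPa.
q_ult = 2131.8 + 718.37 = 2850.1 kPa.
Gross allowable pressure q_all = 2850.1 / 3 = 950.05 kPa.
Footing area = 3.4636 m², so allowable column load = 950.05 × 3.4636 = 3290.6 kN.

P_all ≈ 3290 kN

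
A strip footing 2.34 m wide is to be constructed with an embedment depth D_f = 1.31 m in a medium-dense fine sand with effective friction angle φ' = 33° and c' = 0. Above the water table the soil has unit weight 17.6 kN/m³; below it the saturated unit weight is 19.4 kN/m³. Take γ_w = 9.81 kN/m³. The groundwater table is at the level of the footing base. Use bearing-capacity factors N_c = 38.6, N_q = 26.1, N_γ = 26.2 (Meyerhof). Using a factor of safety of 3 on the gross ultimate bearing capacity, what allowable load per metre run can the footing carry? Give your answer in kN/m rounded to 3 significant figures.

≈ 699 kN/m

Effective surcharge at the founding depth q = γ·D_f = 17.6 × 1.31 = 23.056 kPa.
The water table coincides with the base, so in the self-weight term γ → γ' = 9.59 kN/m³.
q_ult = q·N_q + 0.5·γ·B·N_γ
     = 23.056 × 26.1 + 0.5 × 9.59 × 2.34 × 26.2
     = 601.76 + 293.97 = 895.73 kPa.
Gross allowable pressure q_all = 895.73 / 3 = 298.58 kPa.
Allowable wall load = q_all × B = 298.58 × 2.34 = 698.67 kN per metre run.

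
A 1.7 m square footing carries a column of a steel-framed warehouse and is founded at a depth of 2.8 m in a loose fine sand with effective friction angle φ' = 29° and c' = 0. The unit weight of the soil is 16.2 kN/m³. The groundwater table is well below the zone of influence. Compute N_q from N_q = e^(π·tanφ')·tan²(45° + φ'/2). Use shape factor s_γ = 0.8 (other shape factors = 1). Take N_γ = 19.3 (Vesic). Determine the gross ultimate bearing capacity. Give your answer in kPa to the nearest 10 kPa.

q_ult ≈ 960 kPa

tan29° = 0.5543, so N_q = e^(π×0.5543)·tan²(59.5°) = 5.705 × 2.882 = 16.44.
q = γ·D_f = 16.2 × 2.8 = 45.36 kPa.
q·N_q = 45.36 × 16.443 = 745.87 kPa
0.5·γ·B·N_γ·s_γ = 0.5 × 16.2 × 1.7 × 19.3 × 0.8 = 212.61 kPa
q_ult = 745.87 + 212.61 = 958.48 kPa.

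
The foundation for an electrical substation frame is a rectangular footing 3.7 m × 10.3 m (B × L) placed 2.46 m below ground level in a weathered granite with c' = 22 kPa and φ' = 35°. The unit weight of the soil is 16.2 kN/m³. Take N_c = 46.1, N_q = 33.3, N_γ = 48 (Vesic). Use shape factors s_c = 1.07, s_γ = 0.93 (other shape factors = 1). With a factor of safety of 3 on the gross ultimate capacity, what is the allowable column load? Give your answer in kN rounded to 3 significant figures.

Effective surcharge at the founding depth q = γ·D_f = 16.2 × 2.46 = 39.852 kPa.
q_ult = c·N_c·s_c + q·N_q + 0.5·γ·B·N_γ·s_γ
     = 22 × 46.1 × 1.07 + 39.852 × 33.3 + 0.5 × 16.2 × 3.7 × 48 × 0.93
     = 1085.2 + 1327.1 + 1337.9 = 3750.1 kPa.
Gross allowable pressure q_all = 3750.1 / 3 = 1250 kPa.
Footing area = 38.11 m², so allowable column load = 1250 × 38.11 = 47639 kN.

P_all ≈ 47600 kN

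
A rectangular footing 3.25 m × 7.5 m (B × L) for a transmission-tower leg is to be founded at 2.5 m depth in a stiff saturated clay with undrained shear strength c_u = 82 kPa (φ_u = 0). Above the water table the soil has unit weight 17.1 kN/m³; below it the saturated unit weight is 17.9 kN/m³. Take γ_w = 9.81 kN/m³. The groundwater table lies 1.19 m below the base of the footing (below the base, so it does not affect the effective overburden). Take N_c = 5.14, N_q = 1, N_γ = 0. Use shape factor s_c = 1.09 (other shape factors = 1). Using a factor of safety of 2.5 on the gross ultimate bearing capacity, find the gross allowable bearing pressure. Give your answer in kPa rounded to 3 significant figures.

q = γ·D_f = 17.1 × 2.5 = 42.75 kPa.
c·N_c·s_c = 82 × 5.14 × 1.09 = 459.41 kPa
q·N_q = 42.75 × 1 = 42.75 kPa
q_ult = 459.41 + 42.75 = 502.16 kPa.
q_all = 502.16 / 2.5 = 200.87 kPa.

q_all ≈ 201 kPa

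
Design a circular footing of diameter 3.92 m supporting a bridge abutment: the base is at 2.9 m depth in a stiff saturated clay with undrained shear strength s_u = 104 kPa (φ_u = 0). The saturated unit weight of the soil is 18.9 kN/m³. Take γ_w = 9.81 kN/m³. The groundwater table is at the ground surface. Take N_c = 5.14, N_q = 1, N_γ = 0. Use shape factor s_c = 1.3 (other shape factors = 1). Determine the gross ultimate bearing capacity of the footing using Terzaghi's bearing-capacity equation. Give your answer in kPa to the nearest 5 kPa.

Water table at ground surface, so effective unit weight γ' = 18.9 − 9.81 = 9.09 kN/m³ is used throughout; overburden q = 9.09 × 2.9 = 26.361 kPa.
Cohesion term c·N_c·s_c = 104 × 5.14 × 1.3 = 694.93 kPa; surcharge term q·N_q = 26.361 × 1 = 26.361 kPa.
q_ult = 694.93 + 26.361 = 721.29 kPa.

q_ult ≈ 720 kPa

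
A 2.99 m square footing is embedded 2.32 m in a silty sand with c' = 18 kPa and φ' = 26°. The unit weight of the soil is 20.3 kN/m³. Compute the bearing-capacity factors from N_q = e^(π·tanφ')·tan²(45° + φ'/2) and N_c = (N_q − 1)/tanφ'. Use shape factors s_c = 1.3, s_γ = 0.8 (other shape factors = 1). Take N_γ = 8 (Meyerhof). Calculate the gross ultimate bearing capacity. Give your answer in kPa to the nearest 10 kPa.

tan26° = 0.4877, so N_q = e^(π×0.4877)·tan²(58°) = 4.629 × 2.561 = 11.85.
N_c = (11.85 − 1)/tan26° = 22.25.
Effective surcharge at the founding depth q = γ·D_f = 20.3 × 2.32 = 47.096 kPa.
q_ult = c·N_c·s_c + q·N_q + 0.5·γ·B·N_γ·s_γ
     = 18 × 22.254 × 1.3 + 47.096 × 11.854 + 0.5 × 20.3 × 2.99 × 8 × 0.8
     = 520.75 + 558.29 + 194.23 = 1273.3 kPa.

q_ult ≈ 1270 kPa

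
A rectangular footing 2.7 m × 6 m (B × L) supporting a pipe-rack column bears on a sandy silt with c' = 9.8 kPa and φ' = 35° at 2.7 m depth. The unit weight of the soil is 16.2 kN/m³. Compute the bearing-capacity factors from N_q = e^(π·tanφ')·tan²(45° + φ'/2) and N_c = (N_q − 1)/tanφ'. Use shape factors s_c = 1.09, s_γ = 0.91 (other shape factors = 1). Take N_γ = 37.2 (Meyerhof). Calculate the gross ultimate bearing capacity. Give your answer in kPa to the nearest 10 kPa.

tan35° = 0.7002, so N_q = e^(π×0.7002)·tan²(62.5°) = 9.023 × 3.69 = 33.3.
N_c = (33.3 − 1)/tan35° = 46.12.
Overburden at base level: q = 16.2 × 2.7 = 43.74 kPa.
Cohesion term c·N_c·s_c = 9.8 × 46.124 × 1.09 = 492.69 kPa; surcharge term q·N_q = 43.74 × 33.296 = 1456.4 kPa; self-weight term 0.5·γ·B·N_γ·s_γ = 0.5 × 16.2 × 2.7 × 37.2 × 0.91 = 740.34 kPa.
q_ult = 492.69 + 1456.4 + 740.34 = 2689.4 kPa.

q_ult ≈ 2690 kPa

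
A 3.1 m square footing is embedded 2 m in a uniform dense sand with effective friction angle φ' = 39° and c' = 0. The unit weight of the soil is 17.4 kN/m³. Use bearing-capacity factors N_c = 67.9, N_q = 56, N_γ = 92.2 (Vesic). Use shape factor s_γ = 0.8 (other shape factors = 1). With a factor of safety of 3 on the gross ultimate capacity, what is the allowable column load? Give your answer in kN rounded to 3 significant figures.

q = γ·D_f = 17.4 × 2 = 34.8 kPa.
q·N_q = 34.8 × 56 = 1948.8 kPa
0.5·γ·B·N_γ·s_γ = 0.5 × 17.4 × 3.1 × 92.2 × 0.8 = 1989.3 kPa
q_ult = 1948.8 + 1989.3 = 3938.1 kPa.
Gross allowable pressure q_all = 3938.1 / 3 = 1312.7 kPa.
Footing area = 9.61 m², so allowable column load = 1312.7 × 9.61 = 12615 kN.

P_all ≈ 12600 kN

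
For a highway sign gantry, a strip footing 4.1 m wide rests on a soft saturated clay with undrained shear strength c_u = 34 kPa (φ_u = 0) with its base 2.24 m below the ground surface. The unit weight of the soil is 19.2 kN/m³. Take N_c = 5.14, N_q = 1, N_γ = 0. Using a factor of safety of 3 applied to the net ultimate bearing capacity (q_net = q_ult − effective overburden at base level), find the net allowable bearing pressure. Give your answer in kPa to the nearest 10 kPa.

q_all(net) ≈ 60 kPa

Effective surcharge at the founding depth q = γ·D_f = 19.2 × 2.24 = 43.008 kPa.
q_ult = c·N_c + q·N_q
     = 34 × 5.14 + 43.008 × 1
     = 174.76 + 43.008 = 217.77 kPa.
Net ultimate: q_net = 217.77 − 43.008 = 174.76 kPa.
q_all(net) = 174.76 / 3 = 58.253 kPa.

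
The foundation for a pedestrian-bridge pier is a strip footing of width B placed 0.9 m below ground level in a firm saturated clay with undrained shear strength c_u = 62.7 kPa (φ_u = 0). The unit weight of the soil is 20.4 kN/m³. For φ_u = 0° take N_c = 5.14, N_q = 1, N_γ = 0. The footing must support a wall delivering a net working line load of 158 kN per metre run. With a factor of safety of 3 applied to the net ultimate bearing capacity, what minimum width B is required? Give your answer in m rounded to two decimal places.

Effective surcharge at the founding depth q = γ·D_f = 20.4 × 0.9 = 18.36 kPa.
q_ult = c·N_c + q·N_q
     = 62.7 × 5.14 + 18.36 × 1
     = 322.28 + 18.36 = 340.64 kPa.
For φ = 0 the ½γBN_γ term vanishes, so q_ult is independent of B. q_net = 340.64 − 18.36 = 322.28 kPa; q_all(net) = 322.28/3 = 107.43 kPa.
Required width B = w / q_all(net) = 158 / 107.43 = 1.471 m.

B = 1.47 m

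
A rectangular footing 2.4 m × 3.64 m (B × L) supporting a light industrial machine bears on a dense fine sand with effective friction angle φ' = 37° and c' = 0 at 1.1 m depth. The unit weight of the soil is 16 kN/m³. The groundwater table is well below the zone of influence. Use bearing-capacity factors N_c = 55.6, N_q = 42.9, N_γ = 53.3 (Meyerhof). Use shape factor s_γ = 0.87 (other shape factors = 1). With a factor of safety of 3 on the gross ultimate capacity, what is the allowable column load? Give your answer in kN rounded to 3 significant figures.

Overburden at base level: q = 16 × 1.1 = 17.6 kPa.
Surcharge term q·N_q = 17.6 × 42.9 = 755.04 kPa; self-weight term 0.5·γ·B·N_γ·s_γ = 0.5 × 16 × 2.4 × 53.3 × 0.87 = 890.32 kPa.
q_ult = 755.04 + 890.32 = 1645.4 kPa.
Gross allowable pressure q_all = 1645.4 / 3 = 548.45 kPa.
Footing area = 8.736 m², so allowable column load = 548.45 × 8.736 = 4791.3 kN.

P_all ≈ 4790 kN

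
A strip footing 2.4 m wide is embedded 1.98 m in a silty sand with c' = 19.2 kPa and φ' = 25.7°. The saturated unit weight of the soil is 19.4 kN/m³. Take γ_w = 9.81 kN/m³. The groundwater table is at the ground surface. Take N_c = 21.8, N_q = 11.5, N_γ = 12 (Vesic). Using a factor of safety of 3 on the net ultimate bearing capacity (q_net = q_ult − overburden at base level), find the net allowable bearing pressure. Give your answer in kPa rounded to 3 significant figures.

Water table at ground surface, so effective unit weight γ' = 19.4 − 9.81 = 9.59 kN/m³ is used throughout; overburden q = 9.59 × 1.98 = 18.988 kPa; the same γ' applies in the ½γBN_γ term.
Cohesion term c·N_c = 19.2 × 21.8 = 418.56 kPa; surcharge term q·N_q = 18.988 × 11.5 = 218.36 kPa; self-weight term 0.5·γ·B·N_γ = 0.5 × 9.59 × 2.4 × 12 = 138.1 kPa.
q_ult = 418.56 + 218.36 + 138.1 = 775.02 kPa.
q_net = 775.02 − 18.988 = 756.03 kPa.
q_all(net) = 756.03 / 3 = 252.01 kPa.

q_all(net) ≈ 252 kPa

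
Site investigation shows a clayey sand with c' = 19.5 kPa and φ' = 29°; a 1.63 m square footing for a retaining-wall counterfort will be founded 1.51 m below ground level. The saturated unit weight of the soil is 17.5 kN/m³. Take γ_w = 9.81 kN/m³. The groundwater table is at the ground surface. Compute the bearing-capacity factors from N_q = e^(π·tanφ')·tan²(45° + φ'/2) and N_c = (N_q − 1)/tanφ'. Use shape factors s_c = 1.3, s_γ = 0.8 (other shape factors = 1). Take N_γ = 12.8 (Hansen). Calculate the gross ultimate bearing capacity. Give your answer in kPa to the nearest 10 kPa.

q_ult ≈ 960 kPa

tan29° = 0.5543, so N_q = e^(π×0.5543)·tan²(59.5°) = 5.705 × 2.882 = 16.44.
N_c = (16.44 − 1)/tan29° = 27.86.
With the water table at the surface the whole profile is submerged: γ' = 17.5 − 9.81 = 7.69 kN/m³, so q = γ'·D_f = 11.612 kPa; the same γ' applies in the ½γBN_γ term.
q_ult = c·N_c·s_c + q·N_q + 0.5·γ·B·N_γ·s_γ
     = 19.5 × 27.86 × 1.3 + 11.612 × 16.443 + 0.5 × 7.69 × 1.63 × 12.8 × 0.8
     = 706.26 + 190.94 + 64.178 = 961.38 kPa.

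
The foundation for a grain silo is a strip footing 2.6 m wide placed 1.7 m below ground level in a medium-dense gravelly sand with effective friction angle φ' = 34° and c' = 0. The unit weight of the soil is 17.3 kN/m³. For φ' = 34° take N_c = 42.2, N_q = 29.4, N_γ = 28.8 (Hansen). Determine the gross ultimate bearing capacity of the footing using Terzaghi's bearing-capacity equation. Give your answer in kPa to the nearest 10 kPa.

Overburden at base level: q = 17.3 × 1.7 = 29.41 kPa.
Surcharge term q·N_q = 29.41 × 29.4 = 864.65 kPa; self-weight term 0.5·γ·B·N_γ = 0.5 × 17.3 × 2.6 × 28.8 = 647.71 kPa.
q_ult = 864.65 + 647.71 = 1512.4 kPa.

q_ult ≈ 1510 kPa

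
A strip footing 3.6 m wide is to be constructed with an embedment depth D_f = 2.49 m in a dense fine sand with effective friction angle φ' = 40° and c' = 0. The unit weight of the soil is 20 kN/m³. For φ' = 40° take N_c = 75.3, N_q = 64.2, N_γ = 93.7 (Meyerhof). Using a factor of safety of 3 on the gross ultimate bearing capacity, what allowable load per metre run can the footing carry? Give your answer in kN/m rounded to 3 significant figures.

≈ 7880 kN/m

q = γ·D_f = 20 × 2.49 = 49.8 kPa.
q·N_q = 49.8 × 64.2 = 3197.2 kPa
0.5·γ·B·N_γ = 0.5 × 20 × 3.6 × 93.7 = 3373.2 kPa
q_ult = 3197.2 + 3373.2 = 6570.4 kPa.
Gross allowable pressure q_all = 6570.4 / 3 = 2190.1 kPa.
Allowable wall load = q_all × B = 2190.1 × 3.6 = 7884.4 kN per metre run.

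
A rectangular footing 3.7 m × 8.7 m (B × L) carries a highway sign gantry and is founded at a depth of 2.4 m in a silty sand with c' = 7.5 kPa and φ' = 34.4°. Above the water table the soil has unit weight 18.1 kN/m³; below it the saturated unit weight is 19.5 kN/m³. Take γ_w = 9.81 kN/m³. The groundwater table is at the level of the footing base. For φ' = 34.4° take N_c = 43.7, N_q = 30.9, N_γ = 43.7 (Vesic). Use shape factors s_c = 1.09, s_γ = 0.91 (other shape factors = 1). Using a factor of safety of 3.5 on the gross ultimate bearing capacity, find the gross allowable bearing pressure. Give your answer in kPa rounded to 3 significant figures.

q_all ≈ 689 kPa

q = γ·D_f = 18.1 × 2.4 = 43.44 kPa.
For the ½γBN_γ term take γ' = 19.5 − 9.81 = 9.69 kN/m³ (soil below base is submerged).
c·N_c·s_c = 7.5 × 43.7 × 1.09 = 357.25 kPa
q·N_q = 43.44 × 30.9 = 1342.3 kPa
0.5·γ·B·N_γ·s_γ = 0.5 × 9.69 × 3.7 × 43.7 × 0.91 = 712.88 kPa
q_ult = 357.25 + 1342.3 + 712.88 = 2412.4 kPa.
q_all = 2412.4 / 3.5 = 689.26 kPa.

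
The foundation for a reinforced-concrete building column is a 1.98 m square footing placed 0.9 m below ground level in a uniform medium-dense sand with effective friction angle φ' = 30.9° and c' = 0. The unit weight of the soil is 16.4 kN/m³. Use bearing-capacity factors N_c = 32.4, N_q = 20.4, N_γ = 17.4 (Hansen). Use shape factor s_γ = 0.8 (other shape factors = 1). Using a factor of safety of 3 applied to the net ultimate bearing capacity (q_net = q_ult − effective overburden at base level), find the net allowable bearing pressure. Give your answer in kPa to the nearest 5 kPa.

Effective surcharge at the founding depth q = γ·D_f = 16.4 × 0.9 = 14.76 kPa.
q_ult = q·N_q + 0.5·γ·B·N_γ·s_γ
     = 14.76 × 20.4 + 0.5 × 16.4 × 1.98 × 17.4 × 0.8
     = 301.1 + 226.01 = 527.11 kPa.
Net ultimate: q_net = 527.11 − 14.76 = 512.35 kPa.
q_all(net) = 512.35 / 3 = 170.78 kPa.

q_all(net) ≈ 170 kPa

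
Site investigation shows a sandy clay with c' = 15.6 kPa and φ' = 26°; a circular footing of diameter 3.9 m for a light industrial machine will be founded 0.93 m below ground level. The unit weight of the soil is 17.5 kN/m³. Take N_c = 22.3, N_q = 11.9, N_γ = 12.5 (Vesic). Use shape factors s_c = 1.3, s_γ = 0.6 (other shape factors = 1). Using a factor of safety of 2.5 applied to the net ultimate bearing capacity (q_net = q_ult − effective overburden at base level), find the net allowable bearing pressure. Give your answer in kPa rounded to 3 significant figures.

Effective surcharge at the founding depth q = γ·D_f = 17.5 × 0.93 = 16.275 kPa.
q_ult = c·N_c·s_c + q·N_q + 0.5·γ·B·N_γ·s_γ
     = 15.6 × 22.3 × 1.3 + 16.275 × 11.9 + 0.5 × 17.5 × 3.9 × 12.5 × 0.6
     = 452.24 + 193.67 + 255.94 = 901.85 kPa.
Net ultimate: q_net = 901.85 − 16.275 = 885.58 kPa.
q_all(net) = 885.58 / 2.5 = 354.23 kPa.

q_all(net) ≈ 354 kPa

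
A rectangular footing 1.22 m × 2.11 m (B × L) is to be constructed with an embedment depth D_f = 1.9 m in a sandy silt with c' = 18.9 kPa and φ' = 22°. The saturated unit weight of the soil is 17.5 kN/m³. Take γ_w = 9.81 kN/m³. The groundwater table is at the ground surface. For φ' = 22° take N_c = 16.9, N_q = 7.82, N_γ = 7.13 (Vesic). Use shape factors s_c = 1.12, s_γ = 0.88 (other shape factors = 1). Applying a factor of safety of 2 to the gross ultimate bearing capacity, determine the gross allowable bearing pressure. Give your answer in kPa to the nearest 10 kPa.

q_all ≈ 250 kPa

With the water table at the surface the whole profile is submerged: γ' = 17.5 − 9.81 = 7.69 kN/m³, so q = γ'·D_f = 14.611 kPa; the same γ' applies in the ½γBN_γ term.
q_ult = c·N_c·s_c + q·N_q + 0.5·γ·B·N_γ·s_γ
     = 18.9 × 16.9 × 1.12 + 14.611 × 7.82 + 0.5 × 7.69 × 1.22 × 7.13 × 0.88
     = 357.74 + 114.26 + 29.433 = 501.43 kPa.
q_all = q_ult / FS = 501.43 / 2 = 250.71 kPa.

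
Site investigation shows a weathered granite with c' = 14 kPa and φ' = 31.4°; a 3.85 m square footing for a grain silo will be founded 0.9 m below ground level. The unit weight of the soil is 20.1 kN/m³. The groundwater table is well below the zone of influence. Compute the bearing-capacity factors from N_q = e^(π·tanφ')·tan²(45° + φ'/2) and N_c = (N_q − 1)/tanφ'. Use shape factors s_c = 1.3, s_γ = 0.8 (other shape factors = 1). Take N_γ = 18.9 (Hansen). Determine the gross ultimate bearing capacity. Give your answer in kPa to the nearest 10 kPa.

q_ult ≈ 1590 kPa

tan31.4° = 0.6104, so N_q = e^(π×0.6104)·tan²(60.7°) = 6.805 × 3.175 = 21.61.
N_c = (21.61 − 1)/tan31.4° = 33.76.
Effective surcharge at the founding depth q = γ·D_f = 20.1 × 0.9 = 18.09 kPa.
q_ult = c·N_c·s_c + q·N_q + 0.5·γ·B·N_γ·s_γ
     = 14 × 33.762 × 1.3 + 18.09 × 21.608 + 0.5 × 20.1 × 3.85 × 18.9 × 0.8
     = 614.47 + 390.9 + 585.03 = 1590.4 kPa.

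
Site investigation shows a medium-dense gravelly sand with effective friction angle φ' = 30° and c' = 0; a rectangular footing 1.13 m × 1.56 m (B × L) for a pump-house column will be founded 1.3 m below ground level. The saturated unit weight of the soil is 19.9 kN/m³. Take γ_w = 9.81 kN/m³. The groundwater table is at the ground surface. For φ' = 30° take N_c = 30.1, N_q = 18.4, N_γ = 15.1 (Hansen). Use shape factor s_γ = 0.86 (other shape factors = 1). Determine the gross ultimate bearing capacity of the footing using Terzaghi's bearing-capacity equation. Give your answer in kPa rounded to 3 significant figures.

γ' = 19.9 − 9.81 = 10.09 kN/m³ (submerged throughout). q = 10.09 × 1.3 = 13.117 kPa; the same γ' applies in the ½γBN_γ term.
q·N_q = 13.117 × 18.4 = 241.35 kPa
0.5·γ·B·N_γ·s_γ = 0.5 × 10.09 × 1.13 × 15.1 × 0.86 = 74.031 kPa
q_ult = 241.35 + 74.031 = 315.38 kPa.

q_ult ≈ 315 kPa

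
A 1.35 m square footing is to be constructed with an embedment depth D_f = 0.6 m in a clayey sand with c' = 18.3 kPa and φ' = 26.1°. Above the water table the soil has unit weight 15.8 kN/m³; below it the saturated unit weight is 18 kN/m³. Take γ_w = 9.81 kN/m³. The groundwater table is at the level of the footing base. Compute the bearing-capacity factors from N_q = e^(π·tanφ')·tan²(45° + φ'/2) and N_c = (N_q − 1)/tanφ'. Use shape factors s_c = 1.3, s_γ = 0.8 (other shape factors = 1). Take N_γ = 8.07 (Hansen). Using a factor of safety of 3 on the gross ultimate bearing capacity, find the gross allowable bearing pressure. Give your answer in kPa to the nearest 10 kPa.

N_q = e^(π·tan26.1°)·tan²(58.05°) = 11.98; N_c = (N_q − 1)/tanφ' = 22.42.
Effective surcharge at the founding depth q = γ·D_f = 15.8 × 0.6 = 9.48 kPa.
The water table coincides with the base, so in the self-weight term γ → γ' = 8.19 kN/m³.
q_ult = c·N_c·s_c + q·N_q + 0.5·γ·B·N_γ·s_γ
     = 18.3 × 22.416 × 1.3 + 9.48 × 11.981 + 0.5 × 8.19 × 1.35 × 8.07 × 0.8
     = 533.28 + 113.58 + 35.69 = 682.55 kPa.
q_all = 682.55 / 3 = 227.52 kPa.

q_all ≈ 230 kPa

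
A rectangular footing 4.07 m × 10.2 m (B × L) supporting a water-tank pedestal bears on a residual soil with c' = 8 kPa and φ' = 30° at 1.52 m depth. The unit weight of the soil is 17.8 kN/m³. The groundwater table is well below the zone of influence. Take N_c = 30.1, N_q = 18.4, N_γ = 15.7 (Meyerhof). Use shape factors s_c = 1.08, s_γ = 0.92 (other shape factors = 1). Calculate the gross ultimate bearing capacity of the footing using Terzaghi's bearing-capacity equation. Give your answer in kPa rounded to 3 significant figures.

q_ult ≈ 1280 kPa

Effective surcharge at the founding depth q = γ·D_f = 17.8 × 1.52 = 27.056 kPa.
q_ult = c·N_c·s_c + q·N_q + 0.5·γ·B·N_γ·s_γ
     = 8 × 30.1 × 1.08 + 27.056 × 18.4 + 0.5 × 17.8 × 4.07 × 15.7 × 0.92
     = 260.06 + 497.83 + 523.21 = 1281.1 kPa.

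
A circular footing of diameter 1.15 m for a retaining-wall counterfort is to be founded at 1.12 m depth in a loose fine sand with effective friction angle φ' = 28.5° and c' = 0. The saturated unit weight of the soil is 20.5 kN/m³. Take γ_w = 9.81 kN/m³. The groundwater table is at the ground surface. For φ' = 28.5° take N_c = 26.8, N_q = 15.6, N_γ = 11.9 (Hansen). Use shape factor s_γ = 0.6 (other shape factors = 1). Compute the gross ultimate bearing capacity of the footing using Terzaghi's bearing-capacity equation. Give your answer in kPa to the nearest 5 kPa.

Water table at ground surface, so effective unit weight γ' = 20.5 − 9.81 = 10.69 kN/m³ is used throughout; overburden q = 10.69 × 1.12 = 11.973 kPa; the same γ' applies in the ½γBN_γ term.
Surcharge term q·N_q = 11.973 × 15.6 = 186.78 kPa; self-weight term 0.5·γ·B·N_γ·s_γ = 0.5 × 10.69 × 1.15 × 11.9 × 0.6 = 43.888 kPa.
q_ult = 186.78 + 43.888 = 230.66 kPa.

q_ult ≈ 230 kPa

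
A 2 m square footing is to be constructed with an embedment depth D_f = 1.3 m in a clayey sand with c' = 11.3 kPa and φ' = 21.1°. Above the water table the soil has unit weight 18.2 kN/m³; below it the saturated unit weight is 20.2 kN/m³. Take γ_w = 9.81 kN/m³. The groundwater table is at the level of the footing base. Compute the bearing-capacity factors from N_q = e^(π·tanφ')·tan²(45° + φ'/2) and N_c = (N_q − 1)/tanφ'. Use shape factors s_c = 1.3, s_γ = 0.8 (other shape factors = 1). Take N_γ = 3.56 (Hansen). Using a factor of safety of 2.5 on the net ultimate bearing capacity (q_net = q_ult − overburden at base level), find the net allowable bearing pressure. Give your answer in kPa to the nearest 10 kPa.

N_q = e^(π·tan21.1°)·tan²(55.55°) = 7.14; N_c = (N_q − 1)/tanφ' = 15.92.
Overburden at base level: q = 18.2 × 1.3 = 23.66 kPa.
Below the base the soil is submerged, so the ½γBN_γ term uses γ' = 20.2 − 9.81 = 10.39 kN/m³.
Cohesion term c·N_c·s_c = 11.3 × 15.918 × 1.3 = 233.83 kPa; surcharge term q·N_q = 23.66 × 7.1421 = 168.98 kPa; self-weight term 0.5·γ·B·N_γ·s_γ = 0.5 × 10.39 × 2 × 3.56 × 0.8 = 29.591 kPa.
q_ult = 233.83 + 168.98 + 29.591 = 432.4 kPa.
q_net = 432.4 − 23.66 = 408.74 kPa.
q_all(net) = 408.74 / 2.5 = 163.5 kPa.

q_all(net) ≈ 160 kPa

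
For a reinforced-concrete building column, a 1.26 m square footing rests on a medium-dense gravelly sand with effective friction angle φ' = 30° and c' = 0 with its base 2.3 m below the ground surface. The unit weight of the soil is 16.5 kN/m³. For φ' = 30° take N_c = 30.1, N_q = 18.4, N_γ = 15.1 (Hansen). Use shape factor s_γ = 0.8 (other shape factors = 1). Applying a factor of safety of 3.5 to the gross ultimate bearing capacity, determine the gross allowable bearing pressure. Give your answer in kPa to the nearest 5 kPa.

Effective surcharge at the founding depth q = γ·D_f = 16.5 × 2.3 = 37.95 kPa.
q_ult = q·N_q + 0.5·γ·B·N_γ·s_γ
     = 37.95 × 18.4 + 0.5 × 16.5 × 1.26 × 15.1 × 0.8
     = 698.28 + 125.57 = 823.85 kPa.
q_all = q_ult / FS = 823.85 / 3.5 = 235.39 kPa.

q_all ≈ 235 kPa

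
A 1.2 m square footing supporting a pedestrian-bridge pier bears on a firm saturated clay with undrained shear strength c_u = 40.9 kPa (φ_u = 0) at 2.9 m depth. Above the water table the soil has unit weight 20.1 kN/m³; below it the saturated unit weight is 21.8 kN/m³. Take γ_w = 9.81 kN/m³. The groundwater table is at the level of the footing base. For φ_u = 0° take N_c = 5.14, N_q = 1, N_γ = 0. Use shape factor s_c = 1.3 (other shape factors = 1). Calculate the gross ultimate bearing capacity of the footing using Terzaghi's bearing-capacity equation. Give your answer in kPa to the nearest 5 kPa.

q = γ·D_f = 20.1 × 2.9 = 58.29 kPa.
c·N_c·s_c = 40.9 × 5.14 × 1.3 = 273.29 kPa
q·N_q = 58.29 × 1 = 58.29 kPa
q_ult = 273.29 + 58.29 = 331.58 kPa.

q_ult ≈ 330 kPa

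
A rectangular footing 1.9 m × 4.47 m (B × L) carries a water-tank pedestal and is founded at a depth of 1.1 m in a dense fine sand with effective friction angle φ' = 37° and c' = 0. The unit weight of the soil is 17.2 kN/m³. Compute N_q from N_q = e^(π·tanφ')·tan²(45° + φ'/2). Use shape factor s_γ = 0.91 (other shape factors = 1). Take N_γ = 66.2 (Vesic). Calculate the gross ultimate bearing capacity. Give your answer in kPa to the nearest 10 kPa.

q_ult ≈ 1800 kPa

tan37° = 0.7536, so N_q = e^(π×0.7536)·tan²(63.5°) = 10.669 × 4.023 = 42.92.
Overburden at base level: q = 17.2 × 1.1 = 18.92 kPa.
Surcharge term q·N_q = 18.92 × 42.92 = 812.04 kPa; self-weight term 0.5·γ·B·N_γ·s_γ = 0.5 × 17.2 × 1.9 × 66.2 × 0.91 = 984.35 kPa.
q_ult = 812.04 + 984.35 = 1796.4 kPa.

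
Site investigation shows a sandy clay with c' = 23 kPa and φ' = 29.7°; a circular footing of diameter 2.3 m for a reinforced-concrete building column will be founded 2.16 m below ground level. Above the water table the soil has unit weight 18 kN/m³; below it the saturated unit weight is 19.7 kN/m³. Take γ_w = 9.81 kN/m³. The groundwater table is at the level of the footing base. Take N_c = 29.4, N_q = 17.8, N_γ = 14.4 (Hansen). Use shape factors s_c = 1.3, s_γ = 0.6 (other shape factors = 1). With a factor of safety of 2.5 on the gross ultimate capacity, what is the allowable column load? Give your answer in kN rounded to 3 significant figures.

P_all ≈ 2770 kN

Overburden at base level: q = 18 × 2.16 = 38.88 kPa.
Below the base the soil is submerged, so the ½γBN_γ term uses γ' = 19.7 − 9.81 = 9.89 kN/m³.
Cohesion term c·N_c·s_c = 23 × 29.4 × 1.3 = 879.06 kPa; surcharge term q·N_q = 38.88 × 17.8 = 692.06 kPa; self-weight term 0.5·γ·B·N_γ·s_γ = 0.5 × 9.89 × 2.3 × 14.4 × 0.6 = 98.267 kPa.
q_ult = 879.06 + 692.06 + 98.267 = 1669.4 kPa.
Gross allowable pressure q_all = 1669.4 / 2.5 = 667.76 kPa.
Footing area = 4.1548 m², so allowable column load = 667.76 × 4.1548 = 2774.4 kN.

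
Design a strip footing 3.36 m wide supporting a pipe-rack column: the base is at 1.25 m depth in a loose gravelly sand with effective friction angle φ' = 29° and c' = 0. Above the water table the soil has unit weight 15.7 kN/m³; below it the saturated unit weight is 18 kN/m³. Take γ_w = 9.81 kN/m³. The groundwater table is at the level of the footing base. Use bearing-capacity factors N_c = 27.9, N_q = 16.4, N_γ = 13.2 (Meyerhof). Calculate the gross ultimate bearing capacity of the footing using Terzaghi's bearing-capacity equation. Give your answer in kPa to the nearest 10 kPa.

q = γ·D_f = 15.7 × 1.25 = 19.625 kPa.
For the ½γBN_γ term take γ' = 18 − 9.81 = 8.19 kN/m³ (soil below base is submerged).
q·N_q = 19.625 × 16.4 = 321.85 kPa
0.5·γ·B·N_γ = 0.5 × 8.19 × 3.36 × 13.2 = 181.62 kPa
q_ult = 321.85 + 181.62 = 503.47 kPa.

q_ult ≈ 500 kPa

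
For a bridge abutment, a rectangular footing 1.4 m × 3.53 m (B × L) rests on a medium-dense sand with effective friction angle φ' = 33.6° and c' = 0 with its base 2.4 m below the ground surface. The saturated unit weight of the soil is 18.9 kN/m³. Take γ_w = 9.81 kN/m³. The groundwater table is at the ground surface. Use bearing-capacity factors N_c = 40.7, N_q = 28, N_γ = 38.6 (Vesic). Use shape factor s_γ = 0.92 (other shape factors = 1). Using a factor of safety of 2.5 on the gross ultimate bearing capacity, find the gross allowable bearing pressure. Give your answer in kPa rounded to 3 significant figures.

γ' = 18.9 − 9.81 = 9.09 kN/m³ (submerged throughout). q = 9.09 × 2.4 = 21.816 kPa; the same γ' applies in the ½γBN_γ term.
q·N_q = 21.816 × 28 = 610.85 kPa
0.5·γ·B·N_γ·s_γ = 0.5 × 9.09 × 1.4 × 38.6 × 0.92 = 225.96 kPa
q_ult = 610.85 + 225.96 = 836.81 kPa.
q_all = 836.81 / 2.5 = 334.72 kPa.

q_all ≈ 335 kPa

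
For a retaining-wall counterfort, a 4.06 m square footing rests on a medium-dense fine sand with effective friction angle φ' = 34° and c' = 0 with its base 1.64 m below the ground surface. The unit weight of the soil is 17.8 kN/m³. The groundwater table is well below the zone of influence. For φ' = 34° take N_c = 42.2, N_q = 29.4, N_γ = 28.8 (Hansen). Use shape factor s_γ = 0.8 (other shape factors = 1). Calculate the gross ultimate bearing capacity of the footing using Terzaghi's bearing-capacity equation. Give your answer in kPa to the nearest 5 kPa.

q = γ·D_f = 17.8 × 1.64 = 29.192 kPa.
q·N_q = 29.192 × 29.4 = 858.24 kPa
0.5·γ·B·N_γ·s_γ = 0.5 × 17.8 × 4.06 × 28.8 × 0.8 = 832.53 kPa
q_ult = 858.24 + 832.53 = 1690.8 kPa.

q_ult ≈ 1690 kPa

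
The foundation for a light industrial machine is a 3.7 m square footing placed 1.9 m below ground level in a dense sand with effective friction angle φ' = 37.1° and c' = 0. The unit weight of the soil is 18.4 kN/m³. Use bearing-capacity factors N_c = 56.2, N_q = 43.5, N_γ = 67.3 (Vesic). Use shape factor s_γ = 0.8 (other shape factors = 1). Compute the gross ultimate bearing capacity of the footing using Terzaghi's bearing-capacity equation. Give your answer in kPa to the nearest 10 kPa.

Effective surcharge at the founding depth q = γ·D_f = 18.4 × 1.9 = 34.96 kPa.
q_ult = q·N_q + 0.5·γ·B·N_γ·s_γ
     = 34.96 × 43.5 + 0.5 × 18.4 × 3.7 × 67.3 × 0.8
     = 1520.8 + 1832.7 = 3353.5 kPa.

q_ult ≈ 3350 kPa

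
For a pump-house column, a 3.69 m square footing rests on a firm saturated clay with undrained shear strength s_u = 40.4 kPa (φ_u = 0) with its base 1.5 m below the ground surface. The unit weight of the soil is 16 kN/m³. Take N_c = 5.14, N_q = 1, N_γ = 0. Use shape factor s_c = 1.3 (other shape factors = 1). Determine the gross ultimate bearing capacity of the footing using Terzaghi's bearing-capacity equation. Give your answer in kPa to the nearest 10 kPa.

q_ult ≈ 290 kPa

Effective surcharge at the founding depth q = γ·D_f = 16 × 1.5 = 24 kPa.
q_ult = c·N_c·s_c + q·N_q
     = 40.4 × 5.14 × 1.3 + 24 × 1
     = 269.95 + 24 = 293.95 kPa.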